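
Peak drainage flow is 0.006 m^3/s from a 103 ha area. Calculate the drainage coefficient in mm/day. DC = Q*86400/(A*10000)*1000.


DC = Q * 86400 / (A * 10000) * 1000
DC = 0.006 * 86400 / (103 * 10000) * 1000
DC = 518400.0000 / 1030000

0.5033 mm/day


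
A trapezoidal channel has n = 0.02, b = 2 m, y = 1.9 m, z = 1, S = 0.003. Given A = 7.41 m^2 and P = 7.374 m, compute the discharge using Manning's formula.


R = A/P = 7.41/7.374 = 1.004882
Q = (1/0.02) * 7.41 * 1.004882^(2/3) * 0.003^0.5

20.3591 m^3/s


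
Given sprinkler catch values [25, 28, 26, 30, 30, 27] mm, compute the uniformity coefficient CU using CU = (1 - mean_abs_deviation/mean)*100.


mean = 27.666667 mm
MAD = 1.666667 mm
CU = (1 - 1.666667/27.666667)*100

93.9759 %


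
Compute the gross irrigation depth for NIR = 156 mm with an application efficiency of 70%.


Ea = 70% = 0.7
GID = NIR / Ea = 156 / 0.7 = 222.8571 mm

222.8571 mm


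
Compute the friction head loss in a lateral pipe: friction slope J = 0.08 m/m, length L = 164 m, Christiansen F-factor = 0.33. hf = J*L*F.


hf = J * L * F = 0.08 * 164 * 0.33 = 4.3296 m

4.3296 m


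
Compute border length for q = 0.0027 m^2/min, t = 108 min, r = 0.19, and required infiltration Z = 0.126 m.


L = q*t/((1+r)*Z)
L = 0.0027*108/((1+0.19)*0.126)
L = 0.2916/0.14994

1.9448 m


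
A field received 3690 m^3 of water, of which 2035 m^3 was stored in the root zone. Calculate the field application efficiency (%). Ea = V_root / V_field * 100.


Ea = V_root / V_field * 100 = 2035 / 3690 * 100 = 55.1491%

55.1491 %


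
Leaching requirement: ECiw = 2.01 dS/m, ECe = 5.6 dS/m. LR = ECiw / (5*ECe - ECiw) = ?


LR = ECiw / (5*ECe - ECiw)
LR = 2.01 / (5*5.6 - 2.01)
LR = 2.01 / 25.9900

0.0773


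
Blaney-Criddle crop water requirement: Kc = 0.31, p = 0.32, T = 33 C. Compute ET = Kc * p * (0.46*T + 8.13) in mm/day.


ET = Kc * p * (0.46*T + 8.13)
ET = 0.31 * 0.32 * (0.46*33 + 8.13)
ET = 0.31 * 0.32 * 23.3100

2.3124 mm/day


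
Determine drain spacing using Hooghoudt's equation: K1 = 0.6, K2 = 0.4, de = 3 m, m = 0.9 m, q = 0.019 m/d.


S^2 = 8*K2*de*m/q + 4*K1*m^2/q
S^2 = 8*0.4*3*0.9/0.019 + 4*0.6*0.9^2/0.019
S = sqrt(557.0526)

23.6020 m


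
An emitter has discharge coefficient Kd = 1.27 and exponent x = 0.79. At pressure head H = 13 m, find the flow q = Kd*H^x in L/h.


q = Kd * H^x = 1.27 * 13^0.79 = 1.27 * 7.586042

9.6343 L/h


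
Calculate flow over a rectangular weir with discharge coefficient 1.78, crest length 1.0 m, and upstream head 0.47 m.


Q = C * L * H^(3/2) = 1.78 * 1.0 * 0.47^1.5 = 1.78 * 1.0 * 0.322216

0.5735 m^3/s


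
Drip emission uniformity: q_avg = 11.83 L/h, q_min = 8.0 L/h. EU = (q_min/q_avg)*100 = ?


EU = (q_min/q_avg)*100 = (8.0/11.83)*100 = 67.6247%

67.6247 %


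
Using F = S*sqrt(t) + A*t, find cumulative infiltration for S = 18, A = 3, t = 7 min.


F = S*sqrt(t) + A*t
F = 18*sqrt(7) + 3*7
F = 18*2.645751 + 21

68.6235 mm


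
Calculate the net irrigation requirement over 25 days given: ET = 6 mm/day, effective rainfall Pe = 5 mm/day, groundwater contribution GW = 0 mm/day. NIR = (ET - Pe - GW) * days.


Daily deficit = ET - Pe - GW = 6 - 5 - 0 = 1 mm/day
NIR = 1 * 25 = 25 mm

25.0000 mm


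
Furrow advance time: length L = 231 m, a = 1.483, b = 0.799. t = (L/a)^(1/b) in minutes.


t = (L/a)^(1/b)
t = (231/1.483)^(1/0.799)
t = 155.765341^(1/0.799)

554.6494 min


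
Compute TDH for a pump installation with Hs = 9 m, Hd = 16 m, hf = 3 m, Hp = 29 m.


TDH = Hs + Hd + hf + Hp = 9 + 16 + 3 + 29 = 57

57 m


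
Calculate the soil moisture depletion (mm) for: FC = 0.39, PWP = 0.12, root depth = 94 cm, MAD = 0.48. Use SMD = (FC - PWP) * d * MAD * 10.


SMD = (FC - PWP) * d * MAD * 10
SMD = (0.39 - 0.12) * 94 * 0.48 * 10
SMD = 0.2700 * 94 * 0.48 * 10

121.8240 mm


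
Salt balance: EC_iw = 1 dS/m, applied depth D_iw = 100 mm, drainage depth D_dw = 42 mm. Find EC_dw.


EC_dw = EC_iw * D_iw / D_dw
EC_dw = 1 * 100 / 42
EC_dw = 100 / 42

2.3810 dS/m


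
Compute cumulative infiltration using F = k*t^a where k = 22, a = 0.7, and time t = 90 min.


F = k * t^a = 22 * 90^0.7
F = 22 * 23.332956

513.3250 mm


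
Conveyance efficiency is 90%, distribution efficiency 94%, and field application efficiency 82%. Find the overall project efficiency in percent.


Ec = 0.9, Eb = 0.94, Ea = 0.82
E = 0.9 * 0.94 * 0.82 * 100 = 69.3720%

69.3720 %


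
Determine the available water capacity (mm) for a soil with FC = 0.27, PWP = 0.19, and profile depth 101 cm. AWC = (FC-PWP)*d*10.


AWC = (FC - PWP) * d * 10
AWC = (0.27 - 0.19) * 101 * 10
AWC = 0.0800 * 101 * 10

80.8000 mm


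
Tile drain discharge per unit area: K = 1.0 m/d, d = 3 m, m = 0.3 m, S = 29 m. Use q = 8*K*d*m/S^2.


q = 8*K*d*m/S^2
q = 8*1.0*3*0.3/29^2
q = 7.2000 / 841

0.0086 m/d


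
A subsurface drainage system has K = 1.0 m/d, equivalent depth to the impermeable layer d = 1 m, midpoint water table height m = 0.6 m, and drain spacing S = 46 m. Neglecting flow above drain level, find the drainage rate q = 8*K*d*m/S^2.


q = 8*K*d*m/S^2
q = 8*1.0*1*0.6/46^2
q = 4.8000 / 2116

0.0023 m/d


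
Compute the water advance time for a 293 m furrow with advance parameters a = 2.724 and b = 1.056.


t = (L/a)^(1/b)
t = (293/2.724)^(1/1.056)
t = 107.562408^(1/1.056)

83.9307 min


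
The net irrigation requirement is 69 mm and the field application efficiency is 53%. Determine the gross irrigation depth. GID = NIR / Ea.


Ea = 53% = 0.53
GID = NIR / Ea = 69 / 0.53 = 130.1887 mm

130.1887 mm


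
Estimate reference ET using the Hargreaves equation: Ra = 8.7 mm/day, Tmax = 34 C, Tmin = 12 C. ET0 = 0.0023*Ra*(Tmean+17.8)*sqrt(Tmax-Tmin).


Tmean = (Tmax + Tmin)/2 = (34 + 12)/2 = 23.0
ET0 = 0.0023 * 8.7 * (23.0 + 17.8) * sqrt(34 - 12)
ET0 = 0.0023 * 8.7 * 40.8 * 4.690416

3.8293 mm/day


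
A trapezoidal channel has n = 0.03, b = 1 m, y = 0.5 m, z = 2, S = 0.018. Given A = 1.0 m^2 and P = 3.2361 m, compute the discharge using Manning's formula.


R = A/P = 1.0/3.2361 = 0.309014
Q = (1/0.03) * 1.0 * 0.309014^(2/3) * 0.018^0.5

2.0441 m^3/s


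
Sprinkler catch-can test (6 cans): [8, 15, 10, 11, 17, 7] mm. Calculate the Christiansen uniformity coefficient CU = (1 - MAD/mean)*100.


mean = 11.333333 mm
MAD = 3.111111 mm
CU = (1 - 3.111111/11.333333)*100

72.5490 %


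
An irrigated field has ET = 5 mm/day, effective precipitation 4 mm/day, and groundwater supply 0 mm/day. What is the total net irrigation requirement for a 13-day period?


Daily deficit = ET - Pe - GW = 5 - 4 - 0 = 1 mm/day
NIR = 1 * 13 = 13 mm

13.0000 mm


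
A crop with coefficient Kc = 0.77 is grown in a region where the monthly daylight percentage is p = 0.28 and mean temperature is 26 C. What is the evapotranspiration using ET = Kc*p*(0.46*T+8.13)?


ET = Kc * p * (0.46*T + 8.13)
ET = 0.77 * 0.28 * (0.46*26 + 8.13)
ET = 0.77 * 0.28 * 20.0900

4.3314 mm/day


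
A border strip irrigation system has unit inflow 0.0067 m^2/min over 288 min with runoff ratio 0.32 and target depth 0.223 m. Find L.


L = q*t/((1+r)*Z)
L = 0.0067*288/((1+0.32)*0.223)
L = 1.9296/0.29436

6.5552 m


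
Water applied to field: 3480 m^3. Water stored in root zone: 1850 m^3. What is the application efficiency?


Ea = V_root / V_field * 100 = 1850 / 3480 * 100 = 53.1609%

53.1609 %


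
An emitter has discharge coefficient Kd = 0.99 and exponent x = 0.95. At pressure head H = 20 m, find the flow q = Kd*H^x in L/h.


q = Kd * H^x = 0.99 * 20^0.95 = 0.99 * 17.217833

17.0457 L/h


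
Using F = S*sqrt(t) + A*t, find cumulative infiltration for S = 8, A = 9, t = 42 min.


F = S*sqrt(t) + A*t
F = 8*sqrt(42) + 9*42
F = 8*6.480741 + 378

429.8459 mm


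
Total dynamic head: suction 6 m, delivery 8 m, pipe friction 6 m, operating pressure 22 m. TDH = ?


TDH = Hs + Hd + hf + Hp = 6 + 8 + 6 + 22 = 42

42 m


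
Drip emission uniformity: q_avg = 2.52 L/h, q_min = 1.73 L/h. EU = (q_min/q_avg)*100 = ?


EU = (q_min/q_avg)*100 = (1.73/2.52)*100 = 68.6508%

68.6508 %


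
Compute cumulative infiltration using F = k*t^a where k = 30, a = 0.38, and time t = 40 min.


F = k * t^a = 30 * 40^0.38
F = 30 * 4.062401

121.8720 mm


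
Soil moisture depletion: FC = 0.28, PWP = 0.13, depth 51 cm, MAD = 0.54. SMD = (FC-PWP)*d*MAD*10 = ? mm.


SMD = (FC - PWP) * d * MAD * 10
SMD = (0.28 - 0.13) * 51 * 0.54 * 10
SMD = 0.1500 * 51 * 0.54 * 10

41.3100 mm


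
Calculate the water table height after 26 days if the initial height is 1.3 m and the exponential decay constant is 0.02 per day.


m = m0 * exp(-k*t)
m = 1.3 * exp(-0.02 * 26)
m = 1.3 * exp(-0.5200)

0.7729 m


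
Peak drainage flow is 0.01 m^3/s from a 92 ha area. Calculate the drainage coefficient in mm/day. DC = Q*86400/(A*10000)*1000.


DC = Q * 86400 / (A * 10000) * 1000
DC = 0.01 * 86400 / (92 * 10000) * 1000
DC = 864000.0000 / 920000

0.9391 mm/day


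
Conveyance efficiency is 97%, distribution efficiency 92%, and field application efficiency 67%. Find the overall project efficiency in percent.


Ec = 0.97, Eb = 0.92, Ea = 0.67
E = 0.97 * 0.92 * 0.67 * 100 = 59.7908%

59.7908 %


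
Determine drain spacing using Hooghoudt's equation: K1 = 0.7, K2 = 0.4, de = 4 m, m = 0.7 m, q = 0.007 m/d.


S^2 = 8*K2*de*m/q + 4*K1*m^2/q
S^2 = 8*0.4*4*0.7/0.007 + 4*0.7*0.7^2/0.007
S = sqrt(1476.0000)

38.4187 m


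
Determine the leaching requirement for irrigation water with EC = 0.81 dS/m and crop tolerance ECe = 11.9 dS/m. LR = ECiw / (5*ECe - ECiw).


LR = ECiw / (5*ECe - ECiw)
LR = 0.81 / (5*11.9 - 0.81)
LR = 0.81 / 58.6900

0.0138


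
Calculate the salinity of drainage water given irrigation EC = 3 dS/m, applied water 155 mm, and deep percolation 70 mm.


EC_dw = EC_iw * D_iw / D_dw
EC_dw = 3 * 155 / 70
EC_dw = 465 / 70

6.6429 dS/m


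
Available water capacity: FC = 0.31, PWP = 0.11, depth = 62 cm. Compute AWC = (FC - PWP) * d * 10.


AWC = (FC - PWP) * d * 10
AWC = (0.31 - 0.11) * 62 * 10
AWC = 0.2000 * 62 * 10

124.0000 mm


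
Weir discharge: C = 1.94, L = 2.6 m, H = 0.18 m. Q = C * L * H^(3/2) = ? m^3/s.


Q = C * L * H^(3/2) = 1.94 * 2.6 * 0.18^1.5 = 1.94 * 2.6 * 0.076368

0.3852 m^3/s


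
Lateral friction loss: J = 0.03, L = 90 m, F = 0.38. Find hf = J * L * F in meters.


hf = J * L * F = 0.03 * 90 * 0.38 = 1.0260 m

1.0260 m


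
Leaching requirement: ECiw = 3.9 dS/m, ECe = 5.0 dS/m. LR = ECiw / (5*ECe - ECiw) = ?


LR = ECiw / (5*ECe - ECiw)
LR = 3.9 / (5*5.0 - 3.9)
LR = 3.9 / 21.1000

0.1848


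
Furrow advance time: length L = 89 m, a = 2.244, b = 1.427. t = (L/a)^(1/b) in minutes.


t = (L/a)^(1/b)
t = (89/2.244)^(1/1.427)
t = 39.661319^(1/1.427)

13.1853 min


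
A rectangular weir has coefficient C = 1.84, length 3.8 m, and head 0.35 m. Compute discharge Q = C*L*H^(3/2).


Q = C * L * H^(3/2) = 1.84 * 3.8 * 0.35^1.5 = 1.84 * 3.8 * 0.207063

1.4478 m^3/s


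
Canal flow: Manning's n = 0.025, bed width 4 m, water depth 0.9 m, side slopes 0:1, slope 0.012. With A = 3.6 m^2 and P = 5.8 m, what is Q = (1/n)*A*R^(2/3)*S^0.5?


R = A/P = 3.6/5.8 = 0.620690
Q = (1/0.025) * 3.6 * 0.620690^(2/3) * 0.012^0.5

11.4781 m^3/s


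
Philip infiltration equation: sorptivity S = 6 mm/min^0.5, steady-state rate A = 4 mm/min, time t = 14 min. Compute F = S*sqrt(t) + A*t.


F = S*sqrt(t) + A*t
F = 6*sqrt(14) + 4*14
F = 6*3.741657 + 56

78.4499 mm


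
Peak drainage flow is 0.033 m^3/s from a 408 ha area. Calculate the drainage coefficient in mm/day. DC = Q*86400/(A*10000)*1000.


DC = Q * 86400 / (A * 10000) * 1000
DC = 0.033 * 86400 / (408 * 10000) * 1000
DC = 2851200.0000 / 4080000

0.6988 mm/day


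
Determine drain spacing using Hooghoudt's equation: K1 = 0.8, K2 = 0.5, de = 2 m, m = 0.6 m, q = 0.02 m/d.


S^2 = 8*K2*de*m/q + 4*K1*m^2/q
S^2 = 8*0.5*2*0.6/0.02 + 4*0.8*0.6^2/0.02
S = sqrt(297.6000)

17.2511 m


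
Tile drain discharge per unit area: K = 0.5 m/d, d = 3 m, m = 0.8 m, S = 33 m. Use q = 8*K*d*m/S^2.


q = 8*K*d*m/S^2
q = 8*0.5*3*0.8/33^2
q = 9.6000 / 1089

0.0088 m/d


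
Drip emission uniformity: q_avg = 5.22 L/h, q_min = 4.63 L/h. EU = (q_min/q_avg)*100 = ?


EU = (q_min/q_avg)*100 = (4.63/5.22)*100 = 88.6973%

88.6973 %


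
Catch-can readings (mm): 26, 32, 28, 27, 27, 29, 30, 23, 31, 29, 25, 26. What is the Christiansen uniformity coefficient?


mean = 27.750000 mm
MAD = 2.083333 mm
CU = (1 - 2.083333/27.750000)*100

92.4925 %


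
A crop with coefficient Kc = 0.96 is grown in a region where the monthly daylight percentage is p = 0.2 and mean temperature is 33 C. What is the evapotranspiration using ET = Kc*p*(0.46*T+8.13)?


ET = Kc * p * (0.46*T + 8.13)
ET = 0.96 * 0.2 * (0.46*33 + 8.13)
ET = 0.96 * 0.2 * 23.3100

4.4755 mm/day


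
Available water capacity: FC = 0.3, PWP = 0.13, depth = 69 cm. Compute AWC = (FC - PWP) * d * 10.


AWC = (FC - PWP) * d * 10
AWC = (0.3 - 0.13) * 69 * 10
AWC = 0.1700 * 69 * 10

117.3000 mm


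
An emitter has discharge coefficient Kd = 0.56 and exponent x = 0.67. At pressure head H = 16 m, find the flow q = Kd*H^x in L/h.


q = Kd * H^x = 0.56 * 16^0.67 = 0.56 * 6.408559

3.5888 L/h


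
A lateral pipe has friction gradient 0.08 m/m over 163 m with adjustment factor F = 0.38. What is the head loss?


hf = J * L * F = 0.08 * 163 * 0.38 = 4.9552 m

4.9552 m


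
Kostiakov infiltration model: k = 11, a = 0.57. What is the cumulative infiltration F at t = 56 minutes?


F = k * t^a = 11 * 56^0.57
F = 11 * 9.918984

109.1088 mm


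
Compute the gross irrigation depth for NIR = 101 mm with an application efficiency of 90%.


Ea = 90% = 0.9
GID = NIR / Ea = 101 / 0.9 = 112.2222 mm

112.2222 mm


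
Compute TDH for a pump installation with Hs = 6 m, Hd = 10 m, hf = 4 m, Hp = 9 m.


TDH = Hs + Hd + hf + Hp = 6 + 10 + 4 + 9 = 29

29 m


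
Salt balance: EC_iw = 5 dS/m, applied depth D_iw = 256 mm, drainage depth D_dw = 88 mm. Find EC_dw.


EC_dw = EC_iw * D_iw / D_dw
EC_dw = 5 * 256 / 88
EC_dw = 1280 / 88

14.5455 dS/m


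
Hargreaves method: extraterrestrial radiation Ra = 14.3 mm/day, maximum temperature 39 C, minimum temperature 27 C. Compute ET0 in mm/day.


Tmean = (Tmax + Tmin)/2 = (39 + 27)/2 = 33.0
ET0 = 0.0023 * 14.3 * (33.0 + 17.8) * sqrt(39 - 27)
ET0 = 0.0023 * 14.3 * 50.8 * 3.464102

5.7879 mm/day


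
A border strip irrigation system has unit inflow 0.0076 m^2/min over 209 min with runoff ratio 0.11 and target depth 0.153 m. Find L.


L = q*t/((1+r)*Z)
L = 0.0076*209/((1+0.11)*0.153)
L = 1.5884/0.16983

9.3529 m


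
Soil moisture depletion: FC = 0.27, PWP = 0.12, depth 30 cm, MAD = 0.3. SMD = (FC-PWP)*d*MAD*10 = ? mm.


SMD = (FC - PWP) * d * MAD * 10
SMD = (0.27 - 0.12) * 30 * 0.3 * 10
SMD = 0.1500 * 30 * 0.3 * 10

13.5000 mm


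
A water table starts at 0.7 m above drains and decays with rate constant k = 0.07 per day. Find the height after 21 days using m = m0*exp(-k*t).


m = m0 * exp(-k*t)
m = 0.7 * exp(-0.07 * 21)
m = 0.7 * exp(-1.4700)

0.1609 m


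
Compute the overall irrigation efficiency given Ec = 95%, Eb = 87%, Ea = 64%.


Ec = 0.95, Eb = 0.87, Ea = 0.64
E = 0.95 * 0.87 * 0.64 * 100 = 52.8960%

52.8960 %


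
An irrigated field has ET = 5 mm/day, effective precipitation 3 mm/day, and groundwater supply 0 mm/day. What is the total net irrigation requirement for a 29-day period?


Daily deficit = ET - Pe - GW = 5 - 3 - 0 = 2 mm/day
NIR = 2 * 29 = 58 mm

58.0000 mm


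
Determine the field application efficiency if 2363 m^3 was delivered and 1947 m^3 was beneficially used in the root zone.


Ea = V_root / V_field * 100 = 1947 / 2363 * 100 = 82.3953%

82.3953 %


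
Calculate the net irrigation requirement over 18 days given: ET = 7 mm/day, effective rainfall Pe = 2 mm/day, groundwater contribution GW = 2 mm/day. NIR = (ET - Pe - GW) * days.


Daily deficit = ET - Pe - GW = 7 - 2 - 2 = 3 mm/day
NIR = 3 * 18 = 54 mm

54.0000 mm


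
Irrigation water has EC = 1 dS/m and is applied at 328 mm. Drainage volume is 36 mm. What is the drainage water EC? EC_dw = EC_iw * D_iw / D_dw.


EC_dw = EC_iw * D_iw / D_dw
EC_dw = 1 * 328 / 36
EC_dw = 328 / 36

9.1111 dS/m


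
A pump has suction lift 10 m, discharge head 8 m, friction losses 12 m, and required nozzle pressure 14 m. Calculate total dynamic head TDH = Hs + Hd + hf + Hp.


TDH = Hs + Hd + hf + Hp = 10 + 8 + 12 + 14 = 44

44 m


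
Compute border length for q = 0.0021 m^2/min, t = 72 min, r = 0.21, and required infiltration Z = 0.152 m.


L = q*t/((1+r)*Z)
L = 0.0021*72/((1+0.21)*0.152)
L = 0.1512/0.18392

0.8221 m


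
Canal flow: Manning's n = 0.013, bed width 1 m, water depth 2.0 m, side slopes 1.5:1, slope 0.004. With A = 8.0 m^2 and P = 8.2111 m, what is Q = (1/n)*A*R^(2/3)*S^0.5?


R = A/P = 8.0/8.2111 = 0.974291
Q = (1/0.013) * 8.0 * 0.974291^(2/3) * 0.004^0.5

38.2504 m^3/s


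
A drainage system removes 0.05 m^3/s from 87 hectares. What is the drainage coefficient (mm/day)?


DC = Q * 86400 / (A * 10000) * 1000
DC = 0.05 * 86400 / (87 * 10000) * 1000
DC = 4320000.0000 / 870000

4.9655 mm/day


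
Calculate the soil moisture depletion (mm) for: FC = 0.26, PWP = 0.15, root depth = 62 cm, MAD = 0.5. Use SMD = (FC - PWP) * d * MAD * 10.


SMD = (FC - PWP) * d * MAD * 10
SMD = (0.26 - 0.15) * 62 * 0.5 * 10
SMD = 0.1100 * 62 * 0.5 * 10

34.1000 mm


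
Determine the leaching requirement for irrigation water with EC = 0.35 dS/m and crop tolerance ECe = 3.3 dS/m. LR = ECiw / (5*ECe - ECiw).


LR = ECiw / (5*ECe - ECiw)
LR = 0.35 / (5*3.3 - 0.35)
LR = 0.35 / 16.1500

0.0217


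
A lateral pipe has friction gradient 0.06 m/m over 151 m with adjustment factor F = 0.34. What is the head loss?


hf = J * L * F = 0.06 * 151 * 0.34 = 3.0804 m

3.0804 m


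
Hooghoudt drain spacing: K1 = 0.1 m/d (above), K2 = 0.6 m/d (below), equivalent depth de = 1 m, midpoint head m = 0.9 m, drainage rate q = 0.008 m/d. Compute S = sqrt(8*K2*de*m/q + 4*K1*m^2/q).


S^2 = 8*K2*de*m/q + 4*K1*m^2/q
S^2 = 8*0.6*1*0.9/0.008 + 4*0.1*0.9^2/0.008
S = sqrt(580.5000)

24.0936 m


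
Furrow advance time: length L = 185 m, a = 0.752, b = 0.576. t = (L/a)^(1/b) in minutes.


t = (L/a)^(1/b)
t = (185/0.752)^(1/0.576)
t = 246.010638^(1/0.576)

14156.6863 min


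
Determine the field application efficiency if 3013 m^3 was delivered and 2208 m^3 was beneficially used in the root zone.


Ea = V_root / V_field * 100 = 2208 / 3013 * 100 = 73.2824%

73.2824 %


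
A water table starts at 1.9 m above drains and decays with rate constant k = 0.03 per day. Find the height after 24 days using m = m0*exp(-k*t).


m = m0 * exp(-k*t)
m = 1.9 * exp(-0.03 * 24)
m = 1.9 * exp(-0.7200)

0.9248 m


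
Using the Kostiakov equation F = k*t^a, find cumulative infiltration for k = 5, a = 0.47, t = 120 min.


F = k * t^a = 5 * 120^0.47
F = 5 * 9.488885

47.4444 mm


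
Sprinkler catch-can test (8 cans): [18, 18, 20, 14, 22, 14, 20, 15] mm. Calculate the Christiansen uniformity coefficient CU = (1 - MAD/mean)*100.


mean = 17.625000 mm
MAD = 2.468750 mm
CU = (1 - 2.468750/17.625000)*100

85.9929 %


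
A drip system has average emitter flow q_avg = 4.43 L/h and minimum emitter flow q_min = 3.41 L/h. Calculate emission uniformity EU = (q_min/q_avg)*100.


EU = (q_min/q_avg)*100 = (3.41/4.43)*100 = 76.9752%

76.9752 %


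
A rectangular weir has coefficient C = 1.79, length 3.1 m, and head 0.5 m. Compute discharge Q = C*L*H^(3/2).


Q = C * L * H^(3/2) = 1.79 * 3.1 * 0.5^1.5 = 1.79 * 3.1 * 0.353553

1.9619 m^3/s


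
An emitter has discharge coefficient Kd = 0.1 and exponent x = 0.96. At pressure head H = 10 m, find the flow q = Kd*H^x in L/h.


q = Kd * H^x = 0.1 * 10^0.96 = 0.1 * 9.120108

0.9120 L/h


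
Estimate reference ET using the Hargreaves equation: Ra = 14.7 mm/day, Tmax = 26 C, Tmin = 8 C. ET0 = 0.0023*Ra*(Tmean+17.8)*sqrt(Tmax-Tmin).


Tmean = (Tmax + Tmin)/2 = (26 + 8)/2 = 17.0
ET0 = 0.0023 * 14.7 * (17.0 + 17.8) * sqrt(26 - 8)
ET0 = 0.0023 * 14.7 * 34.8 * 4.242641

4.9918 mm/day


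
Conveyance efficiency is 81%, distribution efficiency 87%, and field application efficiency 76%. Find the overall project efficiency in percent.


Ec = 0.81, Eb = 0.87, Ea = 0.76
E = 0.81 * 0.87 * 0.76 * 100 = 53.5572%

53.5572 %


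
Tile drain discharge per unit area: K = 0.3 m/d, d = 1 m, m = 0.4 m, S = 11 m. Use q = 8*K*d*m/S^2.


q = 8*K*d*m/S^2
q = 8*0.3*1*0.4/11^2
q = 0.9600 / 121

0.0079 m/d


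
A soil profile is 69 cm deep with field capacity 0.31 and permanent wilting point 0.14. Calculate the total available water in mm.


AWC = (FC - PWP) * d * 10
AWC = (0.31 - 0.14) * 69 * 10
AWC = 0.1700 * 69 * 10

117.3000 mm


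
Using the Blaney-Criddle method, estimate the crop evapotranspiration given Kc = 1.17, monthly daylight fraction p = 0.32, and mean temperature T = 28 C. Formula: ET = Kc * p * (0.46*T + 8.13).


ET = Kc * p * (0.46*T + 8.13)
ET = 1.17 * 0.32 * (0.46*28 + 8.13)
ET = 1.17 * 0.32 * 21.0100

7.8661 mm/day


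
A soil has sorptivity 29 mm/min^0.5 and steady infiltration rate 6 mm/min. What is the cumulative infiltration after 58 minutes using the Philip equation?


F = S*sqrt(t) + A*t
F = 29*sqrt(58) + 6*58
F = 29*7.615773 + 348

568.8574 mm


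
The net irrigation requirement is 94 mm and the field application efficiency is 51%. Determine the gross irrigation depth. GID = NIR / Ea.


Ea = 51% = 0.51
GID = NIR / Ea = 94 / 0.51 = 184.3137 mm

184.3137 mm


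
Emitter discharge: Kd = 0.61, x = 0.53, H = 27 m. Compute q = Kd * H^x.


q = Kd * H^x = 0.61 * 27^0.53 = 0.61 * 5.736180

3.4991 L/h


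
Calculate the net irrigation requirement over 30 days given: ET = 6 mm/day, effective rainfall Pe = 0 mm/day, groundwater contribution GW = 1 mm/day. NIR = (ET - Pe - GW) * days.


Daily deficit = ET - Pe - GW = 6 - 0 - 1 = 5 mm/day
NIR = 5 * 30 = 150 mm

150.0000 mm


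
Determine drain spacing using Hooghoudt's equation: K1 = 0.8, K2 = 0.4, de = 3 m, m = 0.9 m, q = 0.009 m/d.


S^2 = 8*K2*de*m/q + 4*K1*m^2/q
S^2 = 8*0.4*3*0.9/0.009 + 4*0.8*0.9^2/0.009
S = sqrt(1248.0000)

35.3270 m


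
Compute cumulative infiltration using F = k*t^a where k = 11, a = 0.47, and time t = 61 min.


F = k * t^a = 11 * 61^0.47
F = 11 * 6.904067

75.9447 mm


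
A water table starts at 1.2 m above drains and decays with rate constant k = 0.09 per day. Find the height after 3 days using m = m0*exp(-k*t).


m = m0 * exp(-k*t)
m = 1.2 * exp(-0.09 * 3)
m = 1.2 * exp(-0.2700)

0.9161 m


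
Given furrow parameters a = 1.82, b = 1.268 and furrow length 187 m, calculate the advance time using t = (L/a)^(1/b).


t = (L/a)^(1/b)
t = (187/1.82)^(1/1.268)
t = 102.747253^(1/1.268)

38.5984 min


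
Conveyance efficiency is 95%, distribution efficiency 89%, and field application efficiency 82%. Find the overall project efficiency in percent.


Ec = 0.95, Eb = 0.89, Ea = 0.82
E = 0.95 * 0.89 * 0.82 * 100 = 69.3310%

69.3310 %


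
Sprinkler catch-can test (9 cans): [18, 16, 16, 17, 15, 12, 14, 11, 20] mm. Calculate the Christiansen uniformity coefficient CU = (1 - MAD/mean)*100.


mean = 15.444444 mm
MAD = 2.172840 mm
CU = (1 - 2.172840/15.444444)*100

85.9313 %


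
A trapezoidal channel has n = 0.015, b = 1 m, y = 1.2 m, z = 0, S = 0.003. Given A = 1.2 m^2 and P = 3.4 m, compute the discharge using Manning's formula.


R = A/P = 1.2/3.4 = 0.352941
Q = (1/0.015) * 1.2 * 0.352941^(2/3) * 0.003^0.5

2.1884 m^3/s


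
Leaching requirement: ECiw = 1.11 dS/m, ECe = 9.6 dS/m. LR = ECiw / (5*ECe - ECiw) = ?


LR = ECiw / (5*ECe - ECiw)
LR = 1.11 / (5*9.6 - 1.11)
LR = 1.11 / 46.8900

0.0237


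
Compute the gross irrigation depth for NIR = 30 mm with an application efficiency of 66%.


Ea = 66% = 0.66
GID = NIR / Ea = 30 / 0.66 = 45.4545 mm

45.4545 mm


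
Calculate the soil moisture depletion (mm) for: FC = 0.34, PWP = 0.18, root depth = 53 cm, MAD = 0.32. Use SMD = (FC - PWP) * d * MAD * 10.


SMD = (FC - PWP) * d * MAD * 10
SMD = (0.34 - 0.18) * 53 * 0.32 * 10
SMD = 0.1600 * 53 * 0.32 * 10

27.1360 mm


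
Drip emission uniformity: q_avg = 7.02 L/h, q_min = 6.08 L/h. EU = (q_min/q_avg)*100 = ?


EU = (q_min/q_avg)*100 = (6.08/7.02)*100 = 86.6097%

86.6097 %


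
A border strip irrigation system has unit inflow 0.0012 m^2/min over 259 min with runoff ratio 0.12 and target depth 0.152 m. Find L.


L = q*t/((1+r)*Z)
L = 0.0012*259/((1+0.12)*0.152)
L = 0.3108/0.17024

1.8257 m


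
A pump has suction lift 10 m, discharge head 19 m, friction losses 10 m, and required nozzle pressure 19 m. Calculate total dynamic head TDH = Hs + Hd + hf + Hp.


TDH = Hs + Hd + hf + Hp = 10 + 19 + 10 + 19 = 58

58 m


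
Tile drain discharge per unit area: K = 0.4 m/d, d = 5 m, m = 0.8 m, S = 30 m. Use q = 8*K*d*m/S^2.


q = 8*K*d*m/S^2
q = 8*0.4*5*0.8/30^2
q = 12.8000 / 900

0.0142 m/d


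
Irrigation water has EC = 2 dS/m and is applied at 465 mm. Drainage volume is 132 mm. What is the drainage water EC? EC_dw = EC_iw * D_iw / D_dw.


EC_dw = EC_iw * D_iw / D_dw
EC_dw = 2 * 465 / 132
EC_dw = 930 / 132

7.0455 dS/m


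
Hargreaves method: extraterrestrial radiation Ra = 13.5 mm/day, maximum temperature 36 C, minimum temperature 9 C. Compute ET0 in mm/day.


Tmean = (Tmax + Tmin)/2 = (36 + 9)/2 = 22.5
ET0 = 0.0023 * 13.5 * (22.5 + 17.8) * sqrt(36 - 9)
ET0 = 0.0023 * 13.5 * 40.3 * 5.196152

6.5020 mm/day


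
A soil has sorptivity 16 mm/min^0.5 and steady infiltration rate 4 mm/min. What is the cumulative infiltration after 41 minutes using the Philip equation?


F = S*sqrt(t) + A*t
F = 16*sqrt(41) + 4*41
F = 16*6.403124 + 164

266.4500 mm


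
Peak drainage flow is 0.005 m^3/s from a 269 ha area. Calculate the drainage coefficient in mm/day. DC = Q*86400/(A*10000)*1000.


DC = Q * 86400 / (A * 10000) * 1000
DC = 0.005 * 86400 / (269 * 10000) * 1000
DC = 432000.0000 / 2690000

0.1606 mm/day


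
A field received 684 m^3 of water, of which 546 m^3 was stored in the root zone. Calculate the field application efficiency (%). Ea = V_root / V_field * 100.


Ea = V_root / V_field * 100 = 546 / 684 * 100 = 79.8246%

79.8246 %


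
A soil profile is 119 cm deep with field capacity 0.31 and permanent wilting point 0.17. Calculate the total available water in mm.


AWC = (FC - PWP) * d * 10
AWC = (0.31 - 0.17) * 119 * 10
AWC = 0.1400 * 119 * 10

166.6000 mm


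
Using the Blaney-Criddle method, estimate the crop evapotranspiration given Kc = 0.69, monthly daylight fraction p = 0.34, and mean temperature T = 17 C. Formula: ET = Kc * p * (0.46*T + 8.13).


ET = Kc * p * (0.46*T + 8.13)
ET = 0.69 * 0.34 * (0.46*17 + 8.13)
ET = 0.69 * 0.34 * 15.9500

3.7419 mm/day


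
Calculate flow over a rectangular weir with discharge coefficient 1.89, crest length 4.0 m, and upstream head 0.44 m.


Q = C * L * H^(3/2) = 1.89 * 4.0 * 0.44^1.5 = 1.89 * 4.0 * 0.291863

2.2065 m^3/s


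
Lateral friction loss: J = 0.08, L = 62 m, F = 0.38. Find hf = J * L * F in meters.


hf = J * L * F = 0.08 * 62 * 0.38 = 1.8848 m

1.8848 m


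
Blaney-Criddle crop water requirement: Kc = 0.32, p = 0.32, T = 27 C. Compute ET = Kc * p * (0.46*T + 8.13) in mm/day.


ET = Kc * p * (0.46*T + 8.13)
ET = 0.32 * 0.32 * (0.46*27 + 8.13)
ET = 0.32 * 0.32 * 20.5500

2.1043 mm/day


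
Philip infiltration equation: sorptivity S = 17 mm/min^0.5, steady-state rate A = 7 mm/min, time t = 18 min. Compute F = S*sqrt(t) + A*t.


F = S*sqrt(t) + A*t
F = 17*sqrt(18) + 7*18
F = 17*4.242641 + 126

198.1249 mm


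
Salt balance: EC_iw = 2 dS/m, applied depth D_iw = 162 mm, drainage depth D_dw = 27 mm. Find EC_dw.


EC_dw = EC_iw * D_iw / D_dw
EC_dw = 2 * 162 / 27
EC_dw = 324 / 27

12.0000 dS/m


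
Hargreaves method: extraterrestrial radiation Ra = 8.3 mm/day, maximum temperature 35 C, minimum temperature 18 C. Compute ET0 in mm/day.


Tmean = (Tmax + Tmin)/2 = (35 + 18)/2 = 26.5
ET0 = 0.0023 * 8.3 * (26.5 + 17.8) * sqrt(35 - 18)
ET0 = 0.0023 * 8.3 * 44.3 * 4.123106

3.4869 mm/day


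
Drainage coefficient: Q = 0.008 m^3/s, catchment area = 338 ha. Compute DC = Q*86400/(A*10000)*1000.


DC = Q * 86400 / (A * 10000) * 1000
DC = 0.008 * 86400 / (338 * 10000) * 1000
DC = 691200.0000 / 3380000

0.2045 mm/day


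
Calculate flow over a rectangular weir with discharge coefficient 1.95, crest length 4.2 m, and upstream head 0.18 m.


Q = C * L * H^(3/2) = 1.95 * 4.2 * 0.18^1.5 = 1.95 * 4.2 * 0.076368

0.6255 m^3/s


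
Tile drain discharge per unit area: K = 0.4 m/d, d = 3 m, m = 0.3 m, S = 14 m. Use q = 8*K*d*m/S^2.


q = 8*K*d*m/S^2
q = 8*0.4*3*0.3/14^2
q = 2.8800 / 196

0.0147 m/d


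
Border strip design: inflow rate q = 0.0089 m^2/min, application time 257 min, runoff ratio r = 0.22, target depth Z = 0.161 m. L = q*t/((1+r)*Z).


L = q*t/((1+r)*Z)
L = 0.0089*257/((1+0.22)*0.161)
L = 2.2873/0.19642

11.6449 m


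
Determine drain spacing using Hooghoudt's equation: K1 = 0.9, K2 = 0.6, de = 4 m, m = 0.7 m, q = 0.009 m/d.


S^2 = 8*K2*de*m/q + 4*K1*m^2/q
S^2 = 8*0.6*4*0.7/0.009 + 4*0.9*0.7^2/0.009
S = sqrt(1689.3333)

41.1015 m


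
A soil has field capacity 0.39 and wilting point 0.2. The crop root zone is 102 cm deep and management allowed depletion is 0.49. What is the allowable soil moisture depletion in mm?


SMD = (FC - PWP) * d * MAD * 10
SMD = (0.39 - 0.2) * 102 * 0.49 * 10
SMD = 0.1900 * 102 * 0.49 * 10

94.9620 mm


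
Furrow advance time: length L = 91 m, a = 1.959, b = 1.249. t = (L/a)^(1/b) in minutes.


t = (L/a)^(1/b)
t = (91/1.959)^(1/1.249)
t = 46.452272^(1/1.249)

21.6109 min


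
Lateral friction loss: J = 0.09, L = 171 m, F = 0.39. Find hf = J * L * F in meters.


hf = J * L * F = 0.09 * 171 * 0.39 = 6.0021 m

6.0021 m


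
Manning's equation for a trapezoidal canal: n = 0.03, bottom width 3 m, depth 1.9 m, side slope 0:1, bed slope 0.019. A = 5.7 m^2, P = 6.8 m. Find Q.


R = A/P = 5.7/6.8 = 0.838235
Q = (1/0.03) * 5.7 * 0.838235^(2/3) * 0.019^0.5

23.2831 m^3/s


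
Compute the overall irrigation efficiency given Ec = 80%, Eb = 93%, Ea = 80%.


Ec = 0.8, Eb = 0.93, Ea = 0.8
E = 0.8 * 0.93 * 0.8 * 100 = 59.5200%

59.5200 %


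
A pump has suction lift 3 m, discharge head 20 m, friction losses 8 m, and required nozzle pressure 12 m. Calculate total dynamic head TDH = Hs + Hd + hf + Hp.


TDH = Hs + Hd + hf + Hp = 3 + 20 + 8 + 12 = 43

43 m


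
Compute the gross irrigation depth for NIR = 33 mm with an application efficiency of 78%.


Ea = 78% = 0.78
GID = NIR / Ea = 33 / 0.78 = 42.3077 mm

42.3077 mm


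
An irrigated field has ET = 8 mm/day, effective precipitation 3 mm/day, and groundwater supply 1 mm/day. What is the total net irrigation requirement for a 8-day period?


Daily deficit = ET - Pe - GW = 8 - 3 - 1 = 4 mm/day
NIR = 4 * 8 = 32 mm

32.0000 mm


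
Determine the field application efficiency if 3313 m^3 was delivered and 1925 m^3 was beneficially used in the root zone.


Ea = V_root / V_field * 100 = 1925 / 3313 * 100 = 58.1044%

58.1044 %


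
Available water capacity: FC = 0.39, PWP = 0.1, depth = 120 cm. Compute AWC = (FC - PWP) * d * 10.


AWC = (FC - PWP) * d * 10
AWC = (0.39 - 0.1) * 120 * 10
AWC = 0.2900 * 120 * 10

348.0000 mm


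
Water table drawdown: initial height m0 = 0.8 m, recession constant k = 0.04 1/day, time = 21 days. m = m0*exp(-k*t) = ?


m = m0 * exp(-k*t)
m = 0.8 * exp(-0.04 * 21)
m = 0.8 * exp(-0.8400)

0.3454 m


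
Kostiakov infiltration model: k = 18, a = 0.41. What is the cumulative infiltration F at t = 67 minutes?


F = k * t^a = 18 * 67^0.41
F = 18 * 5.606485

100.9167 mm


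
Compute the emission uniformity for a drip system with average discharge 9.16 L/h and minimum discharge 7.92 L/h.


EU = (q_min/q_avg)*100 = (7.92/9.16)*100 = 86.4629%

86.4629 %


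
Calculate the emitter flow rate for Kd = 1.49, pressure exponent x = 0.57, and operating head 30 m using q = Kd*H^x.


q = Kd * H^x = 1.49 * 30^0.57 = 1.49 * 6.949589

10.3549 L/h


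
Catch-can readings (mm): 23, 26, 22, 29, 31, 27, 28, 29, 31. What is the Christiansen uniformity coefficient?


mean = 27.333333 mm
MAD = 2.518519 mm
CU = (1 - 2.518519/27.333333)*100

90.7859 %


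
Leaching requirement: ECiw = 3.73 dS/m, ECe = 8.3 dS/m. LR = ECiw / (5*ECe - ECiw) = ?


LR = ECiw / (5*ECe - ECiw)
LR = 3.73 / (5*8.3 - 3.73)
LR = 3.73 / 37.7700

0.0988


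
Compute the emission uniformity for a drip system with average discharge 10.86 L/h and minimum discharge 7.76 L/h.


EU = (q_min/q_avg)*100 = (7.76/10.86)*100 = 71.4549%

71.4549 %


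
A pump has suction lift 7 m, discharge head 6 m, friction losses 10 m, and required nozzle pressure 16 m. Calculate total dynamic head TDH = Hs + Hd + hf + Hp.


TDH = Hs + Hd + hf + Hp = 7 + 6 + 10 + 16 = 39

39 m


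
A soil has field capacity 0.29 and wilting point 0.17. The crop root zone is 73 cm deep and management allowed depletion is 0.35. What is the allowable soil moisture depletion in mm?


SMD = (FC - PWP) * d * MAD * 10
SMD = (0.29 - 0.17) * 73 * 0.35 * 10
SMD = 0.1200 * 73 * 0.35 * 10

30.6600 mm


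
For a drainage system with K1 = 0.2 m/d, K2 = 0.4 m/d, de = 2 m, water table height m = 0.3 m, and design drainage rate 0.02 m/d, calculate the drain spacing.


S^2 = 8*K2*de*m/q + 4*K1*m^2/q
S^2 = 8*0.4*2*0.3/0.02 + 4*0.2*0.3^2/0.02
S = sqrt(99.6000)

9.9800 m


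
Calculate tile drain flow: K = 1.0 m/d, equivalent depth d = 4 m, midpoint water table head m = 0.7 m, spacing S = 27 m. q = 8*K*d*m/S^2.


q = 8*K*d*m/S^2
q = 8*1.0*4*0.7/27^2
q = 22.4000 / 729

0.0307 m/d


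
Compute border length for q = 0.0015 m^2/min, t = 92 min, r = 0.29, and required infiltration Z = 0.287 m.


L = q*t/((1+r)*Z)
L = 0.0015*92/((1+0.29)*0.287)
L = 0.138/0.37023

0.3727 m


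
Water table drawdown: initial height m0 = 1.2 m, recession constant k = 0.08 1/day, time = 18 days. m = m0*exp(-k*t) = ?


m = m0 * exp(-k*t)
m = 1.2 * exp(-0.08 * 18)
m = 1.2 * exp(-1.4400)

0.2843 m


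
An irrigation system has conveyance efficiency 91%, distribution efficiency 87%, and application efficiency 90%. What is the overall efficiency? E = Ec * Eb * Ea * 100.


Ec = 0.91, Eb = 0.87, Ea = 0.9
E = 0.91 * 0.87 * 0.9 * 100 = 71.2530%

71.2530 %


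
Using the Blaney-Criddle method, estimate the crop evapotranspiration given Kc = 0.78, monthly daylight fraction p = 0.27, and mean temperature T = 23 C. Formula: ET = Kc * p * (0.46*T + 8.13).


ET = Kc * p * (0.46*T + 8.13)
ET = 0.78 * 0.27 * (0.46*23 + 8.13)
ET = 0.78 * 0.27 * 18.7100

3.9403 mm/day


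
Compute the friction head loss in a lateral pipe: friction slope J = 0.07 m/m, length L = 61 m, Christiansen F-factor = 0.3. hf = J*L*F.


hf = J * L * F = 0.07 * 61 * 0.3 = 1.2810 m

1.2810 m


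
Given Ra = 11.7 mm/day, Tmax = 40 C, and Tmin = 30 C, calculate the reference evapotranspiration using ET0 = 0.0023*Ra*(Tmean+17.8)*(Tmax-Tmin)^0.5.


Tmean = (Tmax + Tmin)/2 = (40 + 30)/2 = 35.0
ET0 = 0.0023 * 11.7 * (35.0 + 17.8) * sqrt(40 - 30)
ET0 = 0.0023 * 11.7 * 52.8 * 3.162278

4.4931 mm/day


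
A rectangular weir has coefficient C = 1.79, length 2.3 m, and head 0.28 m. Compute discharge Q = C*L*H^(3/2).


Q = C * L * H^(3/2) = 1.79 * 2.3 * 0.28^1.5 = 1.79 * 2.3 * 0.148162

0.6100 m^3/s


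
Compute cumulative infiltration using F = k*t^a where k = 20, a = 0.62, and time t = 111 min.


F = k * t^a = 20 * 111^0.62
F = 20 * 18.539595

370.7919 mm


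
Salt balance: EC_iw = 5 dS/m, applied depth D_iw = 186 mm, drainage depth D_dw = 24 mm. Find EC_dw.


EC_dw = EC_iw * D_iw / D_dw
EC_dw = 5 * 186 / 24
EC_dw = 930 / 24

38.7500 dS/m


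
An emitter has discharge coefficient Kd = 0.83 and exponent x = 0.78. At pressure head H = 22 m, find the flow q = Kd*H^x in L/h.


q = Kd * H^x = 0.83 * 22^0.78 = 0.83 * 11.145247

9.2506 L/h


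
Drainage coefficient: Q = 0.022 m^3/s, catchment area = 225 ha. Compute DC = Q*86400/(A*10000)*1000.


DC = Q * 86400 / (A * 10000) * 1000
DC = 0.022 * 86400 / (225 * 10000) * 1000
DC = 1900800.0000 / 2250000

0.8448 mm/day


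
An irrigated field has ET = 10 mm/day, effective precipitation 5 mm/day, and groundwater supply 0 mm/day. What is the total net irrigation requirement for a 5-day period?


Daily deficit = ET - Pe - GW = 10 - 5 - 0 = 5 mm/day
NIR = 5 * 5 = 25 mm

25.0000 mm


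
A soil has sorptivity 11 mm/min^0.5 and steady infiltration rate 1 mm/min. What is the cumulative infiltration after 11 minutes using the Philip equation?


F = S*sqrt(t) + A*t
F = 11*sqrt(11) + 1*11
F = 11*3.316625 + 11

47.4829 mm


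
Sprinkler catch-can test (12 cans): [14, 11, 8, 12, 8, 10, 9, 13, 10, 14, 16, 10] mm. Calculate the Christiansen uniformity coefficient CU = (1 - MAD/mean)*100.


mean = 11.250000 mm
MAD = 2.125000 mm
CU = (1 - 2.125000/11.250000)*100

81.1111 %


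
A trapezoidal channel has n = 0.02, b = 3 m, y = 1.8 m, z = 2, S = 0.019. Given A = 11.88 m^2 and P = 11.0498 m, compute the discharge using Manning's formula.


R = A/P = 11.88/11.0498 = 1.075133
Q = (1/0.02) * 11.88 * 1.075133^(2/3) * 0.019^0.5

85.9287 m^3/s


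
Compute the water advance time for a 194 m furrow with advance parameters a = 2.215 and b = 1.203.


t = (L/a)^(1/b)
t = (194/2.215)^(1/1.203)
t = 87.584650^(1/1.203)

41.1769 min


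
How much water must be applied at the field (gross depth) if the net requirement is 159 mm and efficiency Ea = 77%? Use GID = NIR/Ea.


Ea = 77% = 0.77
GID = NIR / Ea = 159 / 0.77 = 206.4935 mm

206.4935 mm


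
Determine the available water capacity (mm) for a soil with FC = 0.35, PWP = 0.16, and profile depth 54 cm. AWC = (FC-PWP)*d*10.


AWC = (FC - PWP) * d * 10
AWC = (0.35 - 0.16) * 54 * 10
AWC = 0.1900 * 54 * 10

102.6000 mm


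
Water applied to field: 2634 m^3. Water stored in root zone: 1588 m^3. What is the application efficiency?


Ea = V_root / V_field * 100 = 1588 / 2634 * 100 = 60.2885%

60.2885 %


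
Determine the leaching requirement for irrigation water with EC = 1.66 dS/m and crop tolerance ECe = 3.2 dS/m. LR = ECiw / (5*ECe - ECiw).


LR = ECiw / (5*ECe - ECiw)
LR = 1.66 / (5*3.2 - 1.66)
LR = 1.66 / 14.3400

0.1158


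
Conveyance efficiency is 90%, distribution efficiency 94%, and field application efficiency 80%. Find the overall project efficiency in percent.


Ec = 0.9, Eb = 0.94, Ea = 0.8
E = 0.9 * 0.94 * 0.8 * 100 = 67.6800%

67.6800 %


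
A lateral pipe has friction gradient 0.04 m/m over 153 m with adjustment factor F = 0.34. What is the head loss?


hf = J * L * F = 0.04 * 153 * 0.34 = 2.0808 m

2.0808 m


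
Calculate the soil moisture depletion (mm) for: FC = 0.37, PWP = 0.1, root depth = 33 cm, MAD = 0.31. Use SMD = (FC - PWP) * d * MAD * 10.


SMD = (FC - PWP) * d * MAD * 10
SMD = (0.37 - 0.1) * 33 * 0.31 * 10
SMD = 0.2700 * 33 * 0.31 * 10

27.6210 mm


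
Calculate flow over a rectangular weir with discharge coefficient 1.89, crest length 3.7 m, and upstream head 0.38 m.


Q = C * L * H^(3/2) = 1.89 * 3.7 * 0.38^1.5 = 1.89 * 3.7 * 0.234248

1.6381 m^3/s


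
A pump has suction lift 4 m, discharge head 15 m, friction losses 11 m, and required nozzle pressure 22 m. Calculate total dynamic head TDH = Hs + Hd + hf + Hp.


TDH = Hs + Hd + hf + Hp = 4 + 15 + 11 + 22 = 52

52 m


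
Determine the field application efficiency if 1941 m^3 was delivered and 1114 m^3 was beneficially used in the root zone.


Ea = V_root / V_field * 100 = 1114 / 1941 * 100 = 57.3931%

57.3931 %
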